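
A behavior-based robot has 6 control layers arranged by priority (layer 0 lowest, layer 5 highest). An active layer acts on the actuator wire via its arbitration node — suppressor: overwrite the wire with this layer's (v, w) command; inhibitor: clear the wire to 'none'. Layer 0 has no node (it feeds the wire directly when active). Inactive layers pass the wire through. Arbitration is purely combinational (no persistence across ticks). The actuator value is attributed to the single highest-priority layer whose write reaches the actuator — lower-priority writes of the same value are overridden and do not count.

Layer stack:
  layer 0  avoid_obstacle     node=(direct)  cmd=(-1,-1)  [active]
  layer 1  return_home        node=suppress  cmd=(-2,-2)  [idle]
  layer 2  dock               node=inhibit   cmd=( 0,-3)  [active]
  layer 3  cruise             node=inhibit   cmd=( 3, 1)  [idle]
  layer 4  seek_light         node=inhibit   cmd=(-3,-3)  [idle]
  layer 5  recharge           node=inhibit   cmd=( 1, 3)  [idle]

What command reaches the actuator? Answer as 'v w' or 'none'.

none

L0 avoid_obstacle: active, feeds wire = (-1, -1)
L1 return_home: idle → wire stays (-1, -1)
L2 dock: active, inhibitor → wire = none
L3 cruise: idle → wire stays none
L4 seek_light: idle → wire stays none
L5 recharge: idle → wire stays none
actuator = none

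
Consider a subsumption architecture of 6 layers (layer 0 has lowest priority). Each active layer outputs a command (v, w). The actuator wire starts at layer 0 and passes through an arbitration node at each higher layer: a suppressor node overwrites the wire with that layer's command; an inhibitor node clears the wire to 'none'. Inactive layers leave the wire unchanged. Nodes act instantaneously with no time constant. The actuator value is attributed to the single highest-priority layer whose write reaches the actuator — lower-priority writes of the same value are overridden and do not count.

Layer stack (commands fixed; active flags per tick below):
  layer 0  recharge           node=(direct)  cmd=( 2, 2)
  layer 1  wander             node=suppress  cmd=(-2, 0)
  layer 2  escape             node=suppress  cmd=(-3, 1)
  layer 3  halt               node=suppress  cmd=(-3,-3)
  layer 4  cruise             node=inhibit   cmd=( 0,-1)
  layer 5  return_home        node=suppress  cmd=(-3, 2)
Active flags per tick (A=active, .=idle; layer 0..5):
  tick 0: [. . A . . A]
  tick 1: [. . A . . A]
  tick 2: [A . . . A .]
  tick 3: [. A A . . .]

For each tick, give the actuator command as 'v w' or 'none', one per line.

tick 0:
  layer 0 (recharge) idle — none
  layer 1 (wander) idle — unchanged: none
  layer 2 (escape) active — suppresses: (-3, 1)
  layer 3 (halt) idle — unchanged: (-3, 1)
  layer 4 (cruise) idle — unchanged: (-3, 1)
  layer 5 (return_home) active — suppresses: (-3, 2)
  → actuator (-3, 2)
tick 1:
  layer 0 (recharge) idle — none
  layer 1 (wander) idle — unchanged: none
  layer 2 (escape) active — suppresses: (-3, 1)
  layer 3 (halt) idle — unchanged: (-3, 1)
  layer 4 (cruise) idle — unchanged: (-3, 1)
  layer 5 (return_home) active — suppresses: (-3, 2)
  → actuator (-3, 2)
tick 2:
  layer 0 (recharge) active — direct: (2, 2)
  layer 1 (wander) idle — unchanged: (2, 2)
  layer 2 (escape) idle — unchanged: (2, 2)
  layer 3 (halt) idle — unchanged: (2, 2)
  layer 4 (cruise) active — inhibits: none
  layer 5 (return_home) idle — unchanged: none
  → actuator none
tick 3:
  layer 0 (recharge) idle — none
  layer 1 (wander) active — suppresses: (-2, 0)
  layer 2 (escape) active — suppresses: (-3, 1)
  layer 3 (halt) idle — unchanged: (-3, 1)
  layer 4 (cruise) idle — unchanged: (-3, 1)
  layer 5 (return_home) idle — unchanged: (-3, 1)
  → actuator (-3, 1)

-3 2
-3 2
none
-3 1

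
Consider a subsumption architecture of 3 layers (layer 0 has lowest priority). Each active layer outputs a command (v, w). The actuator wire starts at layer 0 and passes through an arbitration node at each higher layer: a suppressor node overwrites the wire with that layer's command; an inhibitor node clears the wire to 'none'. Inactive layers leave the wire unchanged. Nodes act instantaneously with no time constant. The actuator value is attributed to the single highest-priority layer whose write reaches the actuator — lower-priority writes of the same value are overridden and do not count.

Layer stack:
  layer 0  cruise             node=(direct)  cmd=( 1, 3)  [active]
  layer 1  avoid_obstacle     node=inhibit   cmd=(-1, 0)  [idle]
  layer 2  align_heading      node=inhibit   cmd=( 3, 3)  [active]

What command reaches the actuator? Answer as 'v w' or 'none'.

none

layer 0 (cruise) active — direct: (1, 3)
layer 1 (avoid_obstacle) idle — unchanged: (1, 3)
layer 2 (align_heading) active — inhibits: none
→ actuator none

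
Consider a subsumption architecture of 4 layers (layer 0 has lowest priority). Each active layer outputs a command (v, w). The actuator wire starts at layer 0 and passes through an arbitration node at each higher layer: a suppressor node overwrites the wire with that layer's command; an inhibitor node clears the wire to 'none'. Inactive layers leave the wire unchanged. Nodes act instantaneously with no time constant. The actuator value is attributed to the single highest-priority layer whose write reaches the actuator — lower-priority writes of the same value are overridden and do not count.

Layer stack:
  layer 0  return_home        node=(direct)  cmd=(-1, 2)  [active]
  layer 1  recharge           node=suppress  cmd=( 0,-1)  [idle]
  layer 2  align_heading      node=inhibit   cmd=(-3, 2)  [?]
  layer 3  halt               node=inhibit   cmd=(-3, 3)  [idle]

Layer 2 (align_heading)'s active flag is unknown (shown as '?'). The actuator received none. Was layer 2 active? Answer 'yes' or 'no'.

yes

If layer 2 is active=yes:
  actuator would be none
If layer 2 is active=no:
  actuator would be (-1, 2)
Observed none, so layer 2 was active.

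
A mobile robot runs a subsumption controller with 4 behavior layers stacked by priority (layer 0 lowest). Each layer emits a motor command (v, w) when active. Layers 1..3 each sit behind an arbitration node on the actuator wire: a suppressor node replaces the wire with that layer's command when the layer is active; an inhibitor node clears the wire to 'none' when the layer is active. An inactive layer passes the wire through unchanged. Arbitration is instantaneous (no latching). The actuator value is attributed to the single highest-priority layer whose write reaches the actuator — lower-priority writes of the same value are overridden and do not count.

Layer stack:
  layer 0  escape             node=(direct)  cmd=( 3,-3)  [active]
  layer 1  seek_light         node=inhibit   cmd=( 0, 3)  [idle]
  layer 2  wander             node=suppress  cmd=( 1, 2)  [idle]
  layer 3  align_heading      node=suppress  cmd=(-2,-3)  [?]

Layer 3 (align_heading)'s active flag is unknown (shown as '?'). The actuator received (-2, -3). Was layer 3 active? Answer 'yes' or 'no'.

If layer 3 is active=yes:
  actuator would be (-2, -3)
If layer 3 is active=no:
  actuator would be (3, -3)
Observed (-2, -3), so layer 3 was active.

yes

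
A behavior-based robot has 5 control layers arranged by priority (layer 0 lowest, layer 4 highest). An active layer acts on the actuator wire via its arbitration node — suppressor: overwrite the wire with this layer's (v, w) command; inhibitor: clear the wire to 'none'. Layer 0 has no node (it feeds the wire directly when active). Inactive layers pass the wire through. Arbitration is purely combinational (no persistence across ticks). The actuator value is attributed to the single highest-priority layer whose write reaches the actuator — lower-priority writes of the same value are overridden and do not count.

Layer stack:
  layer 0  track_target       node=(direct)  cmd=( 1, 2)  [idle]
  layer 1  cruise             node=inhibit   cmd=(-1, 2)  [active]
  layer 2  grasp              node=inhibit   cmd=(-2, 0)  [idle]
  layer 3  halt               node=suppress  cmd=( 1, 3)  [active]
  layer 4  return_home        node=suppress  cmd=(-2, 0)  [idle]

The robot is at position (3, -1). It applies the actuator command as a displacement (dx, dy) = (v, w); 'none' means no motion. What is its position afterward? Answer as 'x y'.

layer 0 (track_target) idle — none
layer 1 (cruise) active — inhibits: none
layer 2 (grasp) idle — unchanged: none
layer 3 (halt) active — suppresses: (1, 3)
layer 4 (return_home) idle — unchanged: (1, 3)
→ actuator (1, 3)
position: (3, -1) + (1, 3) = (4, 2)

4 2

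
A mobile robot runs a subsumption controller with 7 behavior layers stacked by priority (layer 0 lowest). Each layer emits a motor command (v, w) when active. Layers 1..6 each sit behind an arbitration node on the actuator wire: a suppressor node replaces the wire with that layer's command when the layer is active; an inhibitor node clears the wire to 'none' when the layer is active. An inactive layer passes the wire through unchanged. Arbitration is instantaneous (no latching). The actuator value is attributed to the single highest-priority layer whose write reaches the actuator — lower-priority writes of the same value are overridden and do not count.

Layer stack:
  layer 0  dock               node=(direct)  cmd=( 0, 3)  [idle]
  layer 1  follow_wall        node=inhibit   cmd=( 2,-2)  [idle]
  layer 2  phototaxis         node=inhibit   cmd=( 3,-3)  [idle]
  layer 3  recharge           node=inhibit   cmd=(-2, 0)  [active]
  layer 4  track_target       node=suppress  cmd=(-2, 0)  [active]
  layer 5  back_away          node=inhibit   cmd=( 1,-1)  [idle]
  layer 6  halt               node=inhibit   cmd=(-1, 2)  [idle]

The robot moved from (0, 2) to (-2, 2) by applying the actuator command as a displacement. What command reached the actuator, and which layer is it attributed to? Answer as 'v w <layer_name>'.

displacement = (-2, 2) − (0, 2) = (-2, 0)
[0] dock off; wire := none
[1] follow_wall off; pass none
[2] phototaxis off; pass none
[3] recharge on (inhibit); wire := none
[4] track_target on (suppress); wire := (-2, 0)
[5] back_away off; pass (-2, 0)
[6] halt off; pass (-2, 0)
output (-2, 0) — from layer 4 (track_target)

-2 0 track_target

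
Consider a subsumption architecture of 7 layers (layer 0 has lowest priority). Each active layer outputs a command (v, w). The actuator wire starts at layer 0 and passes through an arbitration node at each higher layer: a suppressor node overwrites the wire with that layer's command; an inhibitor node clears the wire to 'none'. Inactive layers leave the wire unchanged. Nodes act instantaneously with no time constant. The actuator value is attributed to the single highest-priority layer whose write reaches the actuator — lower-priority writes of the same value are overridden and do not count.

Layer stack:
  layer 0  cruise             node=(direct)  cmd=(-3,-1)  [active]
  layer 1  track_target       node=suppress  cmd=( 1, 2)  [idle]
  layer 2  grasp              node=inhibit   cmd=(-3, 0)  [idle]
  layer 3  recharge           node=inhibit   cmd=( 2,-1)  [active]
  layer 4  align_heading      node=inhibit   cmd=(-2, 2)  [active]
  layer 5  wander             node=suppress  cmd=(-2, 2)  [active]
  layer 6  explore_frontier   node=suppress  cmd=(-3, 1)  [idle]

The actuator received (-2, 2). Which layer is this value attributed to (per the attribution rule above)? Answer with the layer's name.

[0] cruise on; wire := (-3, -1)
[1] track_target off; pass (-3, -1)
[2] grasp off; pass (-3, -1)
[3] recharge on (inhibit); wire := none
[4] align_heading on (inhibit); wire := none
[5] wander on (suppress); wire := (-2, 2)
[6] explore_frontier off; pass (-2, 2)
output (-2, 2)
last writer: layer 5 = wander

wander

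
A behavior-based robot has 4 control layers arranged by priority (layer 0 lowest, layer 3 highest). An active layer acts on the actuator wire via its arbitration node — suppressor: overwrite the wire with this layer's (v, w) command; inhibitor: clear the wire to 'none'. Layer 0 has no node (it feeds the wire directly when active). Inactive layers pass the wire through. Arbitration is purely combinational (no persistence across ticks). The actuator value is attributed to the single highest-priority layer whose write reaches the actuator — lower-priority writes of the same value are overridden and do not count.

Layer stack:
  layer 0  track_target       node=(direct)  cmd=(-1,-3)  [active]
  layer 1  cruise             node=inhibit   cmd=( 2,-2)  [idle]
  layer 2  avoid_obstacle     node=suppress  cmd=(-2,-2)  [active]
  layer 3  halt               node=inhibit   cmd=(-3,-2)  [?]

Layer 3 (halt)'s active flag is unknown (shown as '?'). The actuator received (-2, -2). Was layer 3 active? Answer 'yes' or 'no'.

If layer 3 is active=yes:
  actuator would be none
If layer 3 is active=no:
  actuator would be (-2, -2)
Observed (-2, -2), so layer 3 was idle.

no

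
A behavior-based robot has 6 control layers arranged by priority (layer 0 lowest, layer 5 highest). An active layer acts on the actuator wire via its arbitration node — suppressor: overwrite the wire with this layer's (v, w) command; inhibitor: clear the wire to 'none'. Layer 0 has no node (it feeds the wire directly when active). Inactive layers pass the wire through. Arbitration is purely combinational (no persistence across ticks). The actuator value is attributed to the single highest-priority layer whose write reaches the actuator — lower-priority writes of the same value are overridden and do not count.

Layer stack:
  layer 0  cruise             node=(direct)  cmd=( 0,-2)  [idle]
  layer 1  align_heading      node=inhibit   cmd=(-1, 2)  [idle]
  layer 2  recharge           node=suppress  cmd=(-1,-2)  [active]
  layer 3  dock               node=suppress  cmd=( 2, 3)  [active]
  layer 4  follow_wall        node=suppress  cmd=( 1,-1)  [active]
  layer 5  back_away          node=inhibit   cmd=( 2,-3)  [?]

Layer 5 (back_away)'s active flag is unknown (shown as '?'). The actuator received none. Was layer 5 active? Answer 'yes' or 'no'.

If layer 5 is active=yes:
  actuator would be none
If layer 5 is active=no:
  actuator would be (1, -1)
Observed none, so layer 5 was active.

yes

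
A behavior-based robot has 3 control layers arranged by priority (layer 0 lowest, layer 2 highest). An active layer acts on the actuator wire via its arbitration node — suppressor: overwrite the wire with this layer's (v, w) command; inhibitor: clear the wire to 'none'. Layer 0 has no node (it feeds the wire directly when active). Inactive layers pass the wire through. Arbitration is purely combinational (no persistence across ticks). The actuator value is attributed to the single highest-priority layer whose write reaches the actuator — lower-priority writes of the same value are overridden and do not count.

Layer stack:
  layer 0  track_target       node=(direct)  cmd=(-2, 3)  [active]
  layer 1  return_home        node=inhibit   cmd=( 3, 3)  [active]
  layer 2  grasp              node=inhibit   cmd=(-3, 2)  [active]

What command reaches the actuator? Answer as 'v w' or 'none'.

none

L0 track_target: active, feeds wire = (-2, 3)
L1 return_home: active, inhibitor → wire = none
L2 grasp: active, inhibitor → wire = none
actuator = none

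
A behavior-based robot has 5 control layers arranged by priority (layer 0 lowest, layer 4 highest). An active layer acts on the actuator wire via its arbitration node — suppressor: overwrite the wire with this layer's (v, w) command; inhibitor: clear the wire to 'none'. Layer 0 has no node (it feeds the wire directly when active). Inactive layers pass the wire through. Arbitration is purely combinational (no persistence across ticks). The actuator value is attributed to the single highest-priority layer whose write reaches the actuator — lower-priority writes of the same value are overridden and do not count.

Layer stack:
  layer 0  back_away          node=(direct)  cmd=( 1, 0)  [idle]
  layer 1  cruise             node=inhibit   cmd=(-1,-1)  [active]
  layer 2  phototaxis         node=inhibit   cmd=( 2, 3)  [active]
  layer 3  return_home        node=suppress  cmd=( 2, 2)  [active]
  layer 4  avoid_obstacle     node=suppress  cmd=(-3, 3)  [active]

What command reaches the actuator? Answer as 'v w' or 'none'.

[0] back_away off; wire := none
[1] cruise on (inhibit); wire := none
[2] phototaxis on (inhibit); wire := none
[3] return_home on (suppress); wire := (2, 2)
[4] avoid_obstacle on (suppress); wire := (-3, 3)
output (-3, 3)

-3 3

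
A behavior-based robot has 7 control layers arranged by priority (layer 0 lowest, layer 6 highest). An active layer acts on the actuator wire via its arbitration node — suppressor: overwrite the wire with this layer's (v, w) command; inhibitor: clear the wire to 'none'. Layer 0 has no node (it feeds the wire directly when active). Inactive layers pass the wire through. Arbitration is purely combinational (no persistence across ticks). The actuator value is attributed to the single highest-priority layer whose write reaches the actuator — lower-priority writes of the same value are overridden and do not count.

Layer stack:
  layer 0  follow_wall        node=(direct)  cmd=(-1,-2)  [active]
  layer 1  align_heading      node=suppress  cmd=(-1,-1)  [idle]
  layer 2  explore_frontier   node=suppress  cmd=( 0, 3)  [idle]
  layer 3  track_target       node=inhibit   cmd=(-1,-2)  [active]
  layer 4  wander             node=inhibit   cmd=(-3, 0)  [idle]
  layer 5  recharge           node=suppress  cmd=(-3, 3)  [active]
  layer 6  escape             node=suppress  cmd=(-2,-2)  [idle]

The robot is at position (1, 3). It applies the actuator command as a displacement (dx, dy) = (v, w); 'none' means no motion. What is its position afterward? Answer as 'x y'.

-2 6

L0 follow_wall: active, feeds wire = (-1, -2)
L1 align_heading: idle → wire stays (-1, -2)
L2 explore_frontier: idle → wire stays (-1, -2)
L3 track_target: active, inhibitor → wire = none
L4 wander: idle → wire stays none
L5 recharge: active, suppressor → wire = (-3, 3)
L6 escape: idle → wire stays (-3, 3)
actuator = (-3, 3)
position: (1, 3) + (-3, 3) = (-2, 6)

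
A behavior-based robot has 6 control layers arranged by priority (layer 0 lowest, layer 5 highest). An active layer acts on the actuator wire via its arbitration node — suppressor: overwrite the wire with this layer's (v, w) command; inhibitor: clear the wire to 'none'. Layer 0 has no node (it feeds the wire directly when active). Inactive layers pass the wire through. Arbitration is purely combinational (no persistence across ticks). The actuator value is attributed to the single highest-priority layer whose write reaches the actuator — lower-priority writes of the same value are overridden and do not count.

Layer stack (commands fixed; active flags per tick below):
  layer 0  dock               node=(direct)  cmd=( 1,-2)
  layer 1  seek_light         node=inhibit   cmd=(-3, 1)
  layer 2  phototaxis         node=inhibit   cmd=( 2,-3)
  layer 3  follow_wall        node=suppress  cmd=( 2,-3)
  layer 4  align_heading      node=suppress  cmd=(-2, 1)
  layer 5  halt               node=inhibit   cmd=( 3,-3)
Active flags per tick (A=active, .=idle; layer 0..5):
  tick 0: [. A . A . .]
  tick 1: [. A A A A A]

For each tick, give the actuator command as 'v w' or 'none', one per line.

2 -3
none

tick 0:
  L0 dock: idle → wire = none
  L1 seek_light: active, inhibitor → wire = none
  L2 phototaxis: idle → wire stays none
  L3 follow_wall: active, suppressor → wire = (2, -3)
  L4 align_heading: idle → wire stays (2, -3)
  L5 halt: idle → wire stays (2, -3)
  actuator = (2, -3)
tick 1:
  L0 dock: idle → wire = none
  L1 seek_light: active, inhibitor → wire = none
  L2 phototaxis: active, inhibitor → wire = none
  L3 follow_wall: active, suppressor → wire = (2, -3)
  L4 align_heading: active, suppressor → wire = (-2, 1)
  L5 halt: active, inhibitor → wire = none
  actuator = none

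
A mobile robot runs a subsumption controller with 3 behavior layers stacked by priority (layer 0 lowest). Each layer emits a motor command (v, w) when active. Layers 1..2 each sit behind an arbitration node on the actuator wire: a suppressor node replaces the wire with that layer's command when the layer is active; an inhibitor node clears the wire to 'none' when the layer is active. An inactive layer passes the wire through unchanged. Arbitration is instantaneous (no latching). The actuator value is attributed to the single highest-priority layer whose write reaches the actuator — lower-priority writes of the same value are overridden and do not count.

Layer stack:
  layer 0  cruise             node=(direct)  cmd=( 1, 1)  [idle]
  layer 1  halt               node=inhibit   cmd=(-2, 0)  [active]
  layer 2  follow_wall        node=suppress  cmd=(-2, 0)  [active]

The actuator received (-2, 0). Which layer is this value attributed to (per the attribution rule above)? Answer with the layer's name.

layer 0 (cruise) idle — none
layer 1 (halt) active — inhibits: none
layer 2 (follow_wall) active — suppresses: (-2, 0)
→ actuator (-2, 0)
last writer: layer 2 = follow_wall

follow_wall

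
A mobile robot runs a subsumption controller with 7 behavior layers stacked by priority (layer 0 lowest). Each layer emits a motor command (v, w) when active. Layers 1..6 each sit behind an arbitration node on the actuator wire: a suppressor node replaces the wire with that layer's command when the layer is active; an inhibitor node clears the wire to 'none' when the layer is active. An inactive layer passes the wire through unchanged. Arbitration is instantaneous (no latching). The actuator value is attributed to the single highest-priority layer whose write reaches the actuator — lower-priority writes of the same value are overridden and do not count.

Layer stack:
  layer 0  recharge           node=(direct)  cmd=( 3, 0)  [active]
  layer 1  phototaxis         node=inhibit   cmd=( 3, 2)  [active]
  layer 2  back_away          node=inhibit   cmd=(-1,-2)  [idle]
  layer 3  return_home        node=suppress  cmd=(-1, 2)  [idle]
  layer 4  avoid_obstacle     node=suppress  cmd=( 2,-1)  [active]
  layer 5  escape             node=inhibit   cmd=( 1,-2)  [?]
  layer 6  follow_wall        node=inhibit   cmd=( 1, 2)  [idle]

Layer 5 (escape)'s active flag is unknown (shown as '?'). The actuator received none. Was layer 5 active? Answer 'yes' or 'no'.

If layer 5 is active=yes:
  actuator would be none
If layer 5 is active=no:
  actuator would be (2, -1)
Observed none, so layer 5 was active.

yes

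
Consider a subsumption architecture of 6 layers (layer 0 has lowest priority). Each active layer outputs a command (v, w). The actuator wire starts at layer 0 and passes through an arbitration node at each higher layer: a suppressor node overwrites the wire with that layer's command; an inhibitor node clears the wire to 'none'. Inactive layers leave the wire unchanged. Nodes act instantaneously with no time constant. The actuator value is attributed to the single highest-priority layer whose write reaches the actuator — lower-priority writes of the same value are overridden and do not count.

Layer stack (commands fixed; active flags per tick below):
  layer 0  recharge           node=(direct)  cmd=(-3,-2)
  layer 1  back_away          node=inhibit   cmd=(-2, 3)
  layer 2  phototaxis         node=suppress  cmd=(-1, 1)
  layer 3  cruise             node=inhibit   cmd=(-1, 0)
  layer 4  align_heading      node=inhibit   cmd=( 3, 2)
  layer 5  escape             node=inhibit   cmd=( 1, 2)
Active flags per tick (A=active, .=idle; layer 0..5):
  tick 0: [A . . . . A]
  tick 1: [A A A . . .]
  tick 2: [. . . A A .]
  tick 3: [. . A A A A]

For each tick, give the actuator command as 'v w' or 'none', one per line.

tick 0:
  L0 recharge: active, feeds wire = (-3, -2)
  L1 back_away: idle → wire stays (-3, -2)
  L2 phototaxis: idle → wire stays (-3, -2)
  L3 cruise: idle → wire stays (-3, -2)
  L4 align_heading: idle → wire stays (-3, -2)
  L5 escape: active, inhibitor → wire = none
  actuator = none
tick 1:
  L0 recharge: active, feeds wire = (-3, -2)
  L1 back_away: active, inhibitor → wire = none
  L2 phototaxis: active, suppressor → wire = (-1, 1)
  L3 cruise: idle → wire stays (-1, 1)
  L4 align_heading: idle → wire stays (-1, 1)
  L5 escape: idle → wire stays (-1, 1)
  actuator = (-1, 1)
tick 2:
  L0 recharge: idle → wire = none
  L1 back_away: idle → wire stays none
  L2 phototaxis: idle → wire stays none
  L3 cruise: active, inhibitor → wire = none
  L4 align_heading: active, inhibitor → wire = none
  L5 escape: idle → wire stays none
  actuator = none
tick 3:
  L0 recharge: idle → wire = none
  L1 back_away: idle → wire stays none
  L2 phototaxis: active, suppressor → wire = (-1, 1)
  L3 cruise: active, inhibitor → wire = none
  L4 align_heading: active, inhibitor → wire = none
  L5 escape: active, inhibitor → wire = none
  actuator = none

none
-1 1
none
none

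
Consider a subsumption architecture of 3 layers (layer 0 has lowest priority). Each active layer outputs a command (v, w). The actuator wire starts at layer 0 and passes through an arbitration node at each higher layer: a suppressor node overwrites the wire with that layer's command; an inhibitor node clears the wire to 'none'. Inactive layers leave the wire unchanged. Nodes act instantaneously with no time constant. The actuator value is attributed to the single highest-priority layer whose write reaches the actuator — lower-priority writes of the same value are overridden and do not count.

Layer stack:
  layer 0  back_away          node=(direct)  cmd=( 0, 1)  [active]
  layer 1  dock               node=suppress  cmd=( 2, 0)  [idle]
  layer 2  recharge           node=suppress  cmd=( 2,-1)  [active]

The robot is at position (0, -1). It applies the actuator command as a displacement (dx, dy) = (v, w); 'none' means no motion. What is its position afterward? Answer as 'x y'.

[0] back_away on; wire := (0, 1)
[1] dock off; pass (0, 1)
[2] recharge on (suppress); wire := (2, -1)
output (2, -1)
position: (0, -1) + (2, -1) = (2, -2)

2 -2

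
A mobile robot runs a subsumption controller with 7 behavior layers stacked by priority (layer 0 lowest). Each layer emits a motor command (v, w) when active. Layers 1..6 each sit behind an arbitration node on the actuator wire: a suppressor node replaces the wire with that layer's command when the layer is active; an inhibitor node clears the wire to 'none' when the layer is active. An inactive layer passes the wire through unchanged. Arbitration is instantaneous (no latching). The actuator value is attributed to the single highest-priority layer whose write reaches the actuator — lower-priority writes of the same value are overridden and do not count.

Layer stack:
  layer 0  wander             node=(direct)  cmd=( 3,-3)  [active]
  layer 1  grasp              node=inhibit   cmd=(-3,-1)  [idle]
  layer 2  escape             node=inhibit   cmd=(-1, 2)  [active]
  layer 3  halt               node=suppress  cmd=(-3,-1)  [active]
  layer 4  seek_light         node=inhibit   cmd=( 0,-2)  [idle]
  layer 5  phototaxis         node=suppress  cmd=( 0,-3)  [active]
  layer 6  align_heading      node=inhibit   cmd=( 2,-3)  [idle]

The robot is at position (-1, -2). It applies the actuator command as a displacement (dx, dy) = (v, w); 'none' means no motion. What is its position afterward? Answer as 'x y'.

[0] wander on; wire := (3, -3)
[1] grasp off; pass (3, -3)
[2] escape on (inhibit); wire := none
[3] halt on (suppress); wire := (-3, -1)
[4] seek_light off; pass (-3, -1)
[5] phototaxis on (suppress); wire := (0, -3)
[6] align_heading off; pass (0, -3)
output (0, -3)
position: (-1, -2) + (0, -3) = (-1, -5)

-1 -5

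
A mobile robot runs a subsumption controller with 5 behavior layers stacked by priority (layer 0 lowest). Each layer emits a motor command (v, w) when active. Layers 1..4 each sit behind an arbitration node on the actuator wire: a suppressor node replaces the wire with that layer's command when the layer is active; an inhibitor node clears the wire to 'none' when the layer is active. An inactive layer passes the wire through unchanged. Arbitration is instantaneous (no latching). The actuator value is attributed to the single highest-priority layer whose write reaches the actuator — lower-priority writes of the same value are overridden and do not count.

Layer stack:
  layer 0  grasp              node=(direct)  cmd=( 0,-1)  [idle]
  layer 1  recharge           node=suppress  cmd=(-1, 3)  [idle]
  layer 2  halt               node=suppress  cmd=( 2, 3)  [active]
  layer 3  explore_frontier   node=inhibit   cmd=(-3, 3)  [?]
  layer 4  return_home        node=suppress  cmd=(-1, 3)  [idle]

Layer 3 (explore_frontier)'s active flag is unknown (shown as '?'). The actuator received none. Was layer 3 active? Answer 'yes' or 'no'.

yes

If layer 3 is active=yes:
  actuator would be none
If layer 3 is active=no:
  actuator would be (2, 3)
Observed none, so layer 3 was active.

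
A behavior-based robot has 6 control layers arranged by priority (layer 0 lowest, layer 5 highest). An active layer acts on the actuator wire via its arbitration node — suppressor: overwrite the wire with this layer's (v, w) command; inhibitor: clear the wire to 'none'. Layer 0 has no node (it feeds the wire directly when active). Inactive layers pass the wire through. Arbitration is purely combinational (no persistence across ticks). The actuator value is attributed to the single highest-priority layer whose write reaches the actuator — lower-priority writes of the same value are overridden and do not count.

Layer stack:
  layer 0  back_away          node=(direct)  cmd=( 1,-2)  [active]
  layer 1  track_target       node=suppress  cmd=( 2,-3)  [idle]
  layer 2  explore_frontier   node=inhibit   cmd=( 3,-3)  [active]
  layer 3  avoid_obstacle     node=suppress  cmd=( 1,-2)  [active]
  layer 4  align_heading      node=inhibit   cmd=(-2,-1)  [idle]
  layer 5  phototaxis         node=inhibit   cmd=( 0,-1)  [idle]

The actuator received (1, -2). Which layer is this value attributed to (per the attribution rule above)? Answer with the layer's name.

avoid_obstacle

layer 0 (back_away) active — direct: (1, -2)
layer 1 (track_target) idle — unchanged: (1, -2)
layer 2 (explore_frontier) active — inhibits: none
layer 3 (avoid_obstacle) active — suppresses: (1, -2)
layer 4 (align_heading) idle — unchanged: (1, -2)
layer 5 (phototaxis) idle — unchanged: (1, -2)
→ actuator (1, -2)
last writer: layer 3 = avoid_obstacle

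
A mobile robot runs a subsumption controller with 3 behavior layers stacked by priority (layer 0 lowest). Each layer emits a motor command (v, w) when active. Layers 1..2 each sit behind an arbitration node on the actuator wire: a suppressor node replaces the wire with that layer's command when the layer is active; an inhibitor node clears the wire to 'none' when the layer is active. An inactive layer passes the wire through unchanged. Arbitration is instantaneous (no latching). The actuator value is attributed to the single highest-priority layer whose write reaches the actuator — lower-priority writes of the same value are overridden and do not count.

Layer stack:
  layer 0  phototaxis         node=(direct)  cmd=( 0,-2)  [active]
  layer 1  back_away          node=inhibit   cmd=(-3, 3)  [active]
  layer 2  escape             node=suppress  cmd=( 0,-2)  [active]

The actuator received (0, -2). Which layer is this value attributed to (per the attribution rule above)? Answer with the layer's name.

escape

layer 0 (phototaxis) active — direct: (0, -2)
layer 1 (back_away) active — inhibits: none
layer 2 (escape) active — suppresses: (0, -2)
→ actuator (0, -2)
last writer: layer 2 = escape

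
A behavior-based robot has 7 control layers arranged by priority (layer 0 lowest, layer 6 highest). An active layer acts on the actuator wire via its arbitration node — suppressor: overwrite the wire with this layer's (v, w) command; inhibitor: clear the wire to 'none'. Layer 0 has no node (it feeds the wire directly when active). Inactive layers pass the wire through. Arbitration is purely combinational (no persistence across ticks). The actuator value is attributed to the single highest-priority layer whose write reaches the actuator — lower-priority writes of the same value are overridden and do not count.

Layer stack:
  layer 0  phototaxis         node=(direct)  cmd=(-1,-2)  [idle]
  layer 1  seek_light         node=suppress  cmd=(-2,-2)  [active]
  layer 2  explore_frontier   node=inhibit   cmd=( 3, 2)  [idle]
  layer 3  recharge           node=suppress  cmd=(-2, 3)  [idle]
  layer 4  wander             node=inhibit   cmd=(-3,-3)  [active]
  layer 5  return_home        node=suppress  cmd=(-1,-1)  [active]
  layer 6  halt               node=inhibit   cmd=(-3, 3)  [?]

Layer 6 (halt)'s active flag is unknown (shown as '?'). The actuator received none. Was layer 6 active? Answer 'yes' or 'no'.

yes

If layer 6 is active=yes:
  actuator would be none
If layer 6 is active=no:
  actuator would be (-1, -1)
Observed none, so layer 6 was active.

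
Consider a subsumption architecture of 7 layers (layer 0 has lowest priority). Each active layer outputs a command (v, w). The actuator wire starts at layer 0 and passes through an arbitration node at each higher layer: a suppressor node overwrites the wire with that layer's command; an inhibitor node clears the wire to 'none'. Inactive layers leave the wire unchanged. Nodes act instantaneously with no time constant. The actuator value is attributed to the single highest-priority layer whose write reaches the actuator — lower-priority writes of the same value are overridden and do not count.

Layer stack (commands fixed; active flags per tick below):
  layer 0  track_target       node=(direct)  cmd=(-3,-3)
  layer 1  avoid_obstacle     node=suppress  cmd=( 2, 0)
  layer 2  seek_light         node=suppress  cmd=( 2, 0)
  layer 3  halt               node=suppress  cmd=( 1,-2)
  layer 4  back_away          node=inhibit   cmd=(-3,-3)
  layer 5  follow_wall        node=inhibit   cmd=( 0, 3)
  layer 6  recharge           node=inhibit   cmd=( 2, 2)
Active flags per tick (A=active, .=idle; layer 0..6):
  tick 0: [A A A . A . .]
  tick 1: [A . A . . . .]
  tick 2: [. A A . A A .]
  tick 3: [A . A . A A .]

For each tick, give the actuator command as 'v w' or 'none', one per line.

tick 0:
  [0] track_target on; wire := (-3, -3)
  [1] avoid_obstacle on (suppress); wire := (2, 0)
  [2] seek_light on (suppress); wire := (2, 0)
  [3] halt off; pass (2, 0)
  [4] back_away on (inhibit); wire := none
  [5] follow_wall off; pass none
  [6] recharge off; pass none
  output none
tick 1:
  [0] track_target on; wire := (-3, -3)
  [1] avoid_obstacle off; pass (-3, -3)
  [2] seek_light on (suppress); wire := (2, 0)
  [3] halt off; pass (2, 0)
  [4] back_away off; pass (2, 0)
  [5] follow_wall off; pass (2, 0)
  [6] recharge off; pass (2, 0)
  output (2, 0)
tick 2:
  [0] track_target off; wire := none
  [1] avoid_obstacle on (suppress); wire := (2, 0)
  [2] seek_light on (suppress); wire := (2, 0)
  [3] halt off; pass (2, 0)
  [4] back_away on (inhibit); wire := none
  [5] follow_wall on (inhibit); wire := none
  [6] recharge off; pass none
  output none
tick 3:
  [0] track_target on; wire := (-3, -3)
  [1] avoid_obstacle off; pass (-3, -3)
  [2] seek_light on (suppress); wire := (2, 0)
  [3] halt off; pass (2, 0)
  [4] back_away on (inhibit); wire := none
  [5] follow_wall on (inhibit); wire := none
  [6] recharge off; pass none
  output none

none
2 0
none
none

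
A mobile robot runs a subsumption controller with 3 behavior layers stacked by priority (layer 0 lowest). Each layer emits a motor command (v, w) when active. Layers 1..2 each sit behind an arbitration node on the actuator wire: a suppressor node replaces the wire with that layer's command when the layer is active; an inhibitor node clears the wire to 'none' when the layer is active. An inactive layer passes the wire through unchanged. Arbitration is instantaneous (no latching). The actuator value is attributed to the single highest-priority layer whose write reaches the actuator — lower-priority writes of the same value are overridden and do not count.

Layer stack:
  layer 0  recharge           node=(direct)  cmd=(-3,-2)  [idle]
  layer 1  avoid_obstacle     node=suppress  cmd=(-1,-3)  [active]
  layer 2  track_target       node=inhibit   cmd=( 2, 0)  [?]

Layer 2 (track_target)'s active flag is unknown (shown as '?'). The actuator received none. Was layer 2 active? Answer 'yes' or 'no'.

If layer 2 is active=yes:
  actuator would be none
If layer 2 is active=no:
  actuator would be (-1, -3)
Observed none, so layer 2 was active.

yes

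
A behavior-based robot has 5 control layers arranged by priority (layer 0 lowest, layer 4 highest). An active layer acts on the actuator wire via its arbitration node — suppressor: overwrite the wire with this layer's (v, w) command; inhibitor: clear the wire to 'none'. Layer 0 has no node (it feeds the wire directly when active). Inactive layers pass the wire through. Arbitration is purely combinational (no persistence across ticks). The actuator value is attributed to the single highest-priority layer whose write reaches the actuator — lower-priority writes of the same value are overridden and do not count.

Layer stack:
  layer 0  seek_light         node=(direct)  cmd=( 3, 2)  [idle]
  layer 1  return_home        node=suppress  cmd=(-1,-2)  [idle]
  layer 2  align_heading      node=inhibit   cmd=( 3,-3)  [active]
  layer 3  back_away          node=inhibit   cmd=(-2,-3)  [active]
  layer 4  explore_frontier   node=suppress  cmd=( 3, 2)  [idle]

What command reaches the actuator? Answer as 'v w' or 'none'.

L0 seek_light: idle → wire = none
L1 return_home: idle → wire stays none
L2 align_heading: active, inhibitor → wire = none
L3 back_away: active, inhibitor → wire = none
L4 explore_frontier: idle → wire stays none
actuator = none

none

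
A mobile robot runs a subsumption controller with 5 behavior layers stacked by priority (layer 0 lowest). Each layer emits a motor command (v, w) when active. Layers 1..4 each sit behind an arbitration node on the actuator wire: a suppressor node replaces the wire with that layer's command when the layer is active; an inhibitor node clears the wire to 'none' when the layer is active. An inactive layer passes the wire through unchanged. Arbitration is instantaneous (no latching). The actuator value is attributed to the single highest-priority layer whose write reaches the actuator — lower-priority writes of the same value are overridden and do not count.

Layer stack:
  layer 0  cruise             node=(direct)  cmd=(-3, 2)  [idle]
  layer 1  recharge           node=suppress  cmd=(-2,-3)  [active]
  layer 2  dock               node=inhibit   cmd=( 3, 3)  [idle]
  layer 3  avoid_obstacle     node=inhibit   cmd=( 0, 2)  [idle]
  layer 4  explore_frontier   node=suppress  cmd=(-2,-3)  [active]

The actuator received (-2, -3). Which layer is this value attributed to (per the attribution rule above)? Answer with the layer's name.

L0 cruise: idle → wire = none
L1 recharge: active, suppressor → wire = (-2, -3)
L2 dock: idle → wire stays (-2, -3)
L3 avoid_obstacle: idle → wire stays (-2, -3)
L4 explore_frontier: active, suppressor → wire = (-2, -3)
actuator = (-2, -3)
last writer: layer 4 = explore_frontier

explore_frontier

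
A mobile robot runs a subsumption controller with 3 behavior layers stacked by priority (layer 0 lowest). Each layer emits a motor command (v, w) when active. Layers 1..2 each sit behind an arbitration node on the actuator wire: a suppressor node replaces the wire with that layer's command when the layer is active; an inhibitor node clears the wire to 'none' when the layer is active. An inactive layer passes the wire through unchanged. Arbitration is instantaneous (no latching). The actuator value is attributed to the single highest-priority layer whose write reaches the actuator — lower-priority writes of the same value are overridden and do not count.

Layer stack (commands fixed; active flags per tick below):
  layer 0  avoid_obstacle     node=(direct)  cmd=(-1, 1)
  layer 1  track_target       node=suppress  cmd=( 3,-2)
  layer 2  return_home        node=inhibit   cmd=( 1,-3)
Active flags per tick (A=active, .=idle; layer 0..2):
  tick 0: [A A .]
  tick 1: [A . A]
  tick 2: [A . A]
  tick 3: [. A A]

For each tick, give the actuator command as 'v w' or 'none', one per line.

tick 0:
  L0 avoid_obstacle: active, feeds wire = (-1, 1)
  L1 track_target: active, suppressor → wire = (3, -2)
  L2 return_home: idle → wire stays (3, -2)
  actuator = (3, -2)
tick 1:
  L0 avoid_obstacle: active, feeds wire = (-1, 1)
  L1 track_target: idle → wire stays (-1, 1)
  L2 return_home: active, inhibitor → wire = none
  actuator = none
tick 2:
  L0 avoid_obstacle: active, feeds wire = (-1, 1)
  L1 track_target: idle → wire stays (-1, 1)
  L2 return_home: active, inhibitor → wire = none
  actuator = none
tick 3:
  L0 avoid_obstacle: idle → wire = none
  L1 track_target: active, suppressor → wire = (3, -2)
  L2 return_home: active, inhibitor → wire = none
  actuator = none

3 -2
none
none
none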